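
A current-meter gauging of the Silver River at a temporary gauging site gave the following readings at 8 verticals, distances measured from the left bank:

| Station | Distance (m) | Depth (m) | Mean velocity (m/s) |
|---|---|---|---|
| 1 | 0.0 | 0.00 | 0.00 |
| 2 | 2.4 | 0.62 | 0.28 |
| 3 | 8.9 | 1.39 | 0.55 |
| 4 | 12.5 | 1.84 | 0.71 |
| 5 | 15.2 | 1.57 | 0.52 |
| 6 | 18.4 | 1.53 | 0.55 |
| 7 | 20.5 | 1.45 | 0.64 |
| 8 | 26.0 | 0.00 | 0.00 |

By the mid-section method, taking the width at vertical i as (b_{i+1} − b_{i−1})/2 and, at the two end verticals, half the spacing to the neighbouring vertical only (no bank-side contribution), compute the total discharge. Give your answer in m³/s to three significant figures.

16.9 m³/s

w_2 = (8.9 − 0.0)/2 = 4.45 m; q_2 = 0.28 × 0.62 × 4.45 = 0.7725 m³/s
w_3 = (12.5 − 2.4)/2 = 5.05 m; q_3 = 0.55 × 1.39 × 5.05 = 3.861 m³/s
w_4 = (15.2 − 8.9)/2 = 3.15 m; q_4 = 0.71 × 1.84 × 3.15 = 4.115 m³/s
w_5 = (18.4 − 12.5)/2 = 2.95 m; q_5 = 0.52 × 1.57 × 2.95 = 2.408 m³/s
w_6 = (20.5 − 15.2)/2 = 2.65 m; q_6 = 0.55 × 1.53 × 2.65 = 2.230 m³/s
w_7 = (26.0 − 18.4)/2 = 3.8 m; q_7 = 0.64 × 1.45 × 3.8 = 3.526 m³/s
Stations 1, 8 contribute zero (depth or velocity is 0).
Q = Σ qᵢ = 16.91 m³/s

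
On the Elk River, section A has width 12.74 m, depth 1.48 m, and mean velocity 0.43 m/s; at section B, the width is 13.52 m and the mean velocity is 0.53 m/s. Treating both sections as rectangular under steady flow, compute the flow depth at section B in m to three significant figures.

Q = A₁V₁ = (12.74×1.48) × 0.43 = 8.108 m³/s
d₂ = Q/(b₂ V₂) = 8.108/(13.52×0.53) = 1.131 m

1.13 m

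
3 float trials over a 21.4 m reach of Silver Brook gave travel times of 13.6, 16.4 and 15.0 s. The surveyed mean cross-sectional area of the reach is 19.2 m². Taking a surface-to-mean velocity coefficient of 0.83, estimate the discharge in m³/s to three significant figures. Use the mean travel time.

t̄ = (13.6 + 16.4 + 15.0) / 3 = 15 s
v_surface = L / t̄ = 21.4 / 15 = 1.427 m/s
v_mean = 0.83 × 1.427 = 1.184 m/s
Q = A × v_mean = 19.2 × 1.184 = 22.74 m³/s

22.7 m³/s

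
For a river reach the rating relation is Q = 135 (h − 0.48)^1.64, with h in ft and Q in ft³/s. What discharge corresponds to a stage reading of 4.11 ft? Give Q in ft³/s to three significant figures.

Q = 135 × (4.11 − 0.48)^1.64 = 135 × 3.63^1.64 = 1118 ft³/s

1120 ft³/s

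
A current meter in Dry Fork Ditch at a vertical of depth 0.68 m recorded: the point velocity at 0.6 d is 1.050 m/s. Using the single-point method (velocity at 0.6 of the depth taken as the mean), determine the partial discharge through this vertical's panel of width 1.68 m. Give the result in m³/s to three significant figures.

v̄ = v₀.₆ = 1.050 m/s
q = v̄ × d × w = 1.050 × 0.68 × 1.68 = 1.200 m³/s

1.20 m³/s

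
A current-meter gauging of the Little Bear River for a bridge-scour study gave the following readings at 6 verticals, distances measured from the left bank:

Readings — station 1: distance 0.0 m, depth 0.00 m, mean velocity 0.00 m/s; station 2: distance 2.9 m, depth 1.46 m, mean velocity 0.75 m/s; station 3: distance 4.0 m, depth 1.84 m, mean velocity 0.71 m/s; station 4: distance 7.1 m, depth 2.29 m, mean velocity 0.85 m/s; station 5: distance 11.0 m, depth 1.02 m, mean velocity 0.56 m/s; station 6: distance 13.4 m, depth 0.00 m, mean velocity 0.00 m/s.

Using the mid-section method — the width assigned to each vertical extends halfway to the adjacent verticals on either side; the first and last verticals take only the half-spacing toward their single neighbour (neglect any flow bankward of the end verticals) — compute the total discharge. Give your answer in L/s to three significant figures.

13500 L/s

w_2 = (4.0 − 0.0)/2 = 2 m; q_2 = 0.75 × 1.46 × 2 = 2.190 m³/s
w_3 = (7.1 − 2.9)/2 = 2.1 m; q_3 = 0.71 × 1.84 × 2.1 = 2.743 m³/s
w_4 = (11.0 − 4.0)/2 = 3.5 m; q_4 = 0.85 × 2.29 × 3.5 = 6.813 m³/s
w_5 = (13.4 − 7.1)/2 = 3.15 m; q_5 = 0.56 × 1.02 × 3.15 = 1.799 m³/s
Stations 1, 6 contribute zero (depth or velocity is 0).
Q = Σ qᵢ = 13.55 m³/s
= 13.55 × 1000 = 13550 L/s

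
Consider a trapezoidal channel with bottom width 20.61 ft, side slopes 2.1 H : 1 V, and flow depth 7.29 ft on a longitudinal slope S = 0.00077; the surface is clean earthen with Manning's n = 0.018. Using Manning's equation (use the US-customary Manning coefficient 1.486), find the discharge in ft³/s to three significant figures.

A = (b + z·y)·y = (20.61 + 2.1×7.29)×7.29 = 261.8 ft²
P = b + 2y√(1+z²) = 20.61 + 2×7.29×√(1+2.1²) = 54.52 ft
R = A/P = 261.8/54.52 = 4.803 ft
Q = (1.486/n)·A·R^(2/3)·S^(1/2) = (1.486/0.018) × 261.8 × 4.803^(2/3) × 0.00077^(1/2) = 1708 ft³/s

1710 ft³/s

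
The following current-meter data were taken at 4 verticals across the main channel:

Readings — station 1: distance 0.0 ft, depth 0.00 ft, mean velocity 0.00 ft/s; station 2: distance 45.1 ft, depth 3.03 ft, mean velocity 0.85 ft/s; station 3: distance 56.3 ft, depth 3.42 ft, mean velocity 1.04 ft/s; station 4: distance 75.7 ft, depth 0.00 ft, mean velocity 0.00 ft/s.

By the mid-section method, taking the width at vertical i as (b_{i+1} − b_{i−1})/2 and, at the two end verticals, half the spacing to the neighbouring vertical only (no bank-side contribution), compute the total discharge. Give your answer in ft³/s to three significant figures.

w_2 = (56.3 − 0.0)/2 = 28.15 ft; q_2 = 0.85 × 3.03 × 28.15 = 72.50 ft³/s
w_3 = (75.7 − 45.1)/2 = 15.3 ft; q_3 = 1.04 × 3.42 × 15.3 = 54.42 ft³/s
Stations 1, 4 contribute zero (depth or velocity is 0).
Q = Σ qᵢ = 126.9 ft³/s

127 ft³/s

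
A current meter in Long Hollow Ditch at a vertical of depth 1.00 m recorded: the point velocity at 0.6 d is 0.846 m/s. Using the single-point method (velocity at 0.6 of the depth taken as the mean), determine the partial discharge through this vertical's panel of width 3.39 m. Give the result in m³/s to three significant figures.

2.87 m³/s

v̄ = v₀.₆ = 0.846 m/s
q = v̄ × d × w = 0.8460 × 1.00 × 3.39 = 2.868 m³/s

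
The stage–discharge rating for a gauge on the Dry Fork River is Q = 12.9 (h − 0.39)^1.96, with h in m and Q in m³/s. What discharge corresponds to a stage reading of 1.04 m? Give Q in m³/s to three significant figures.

5.54 m³/s

Q = 12.9 × (1.04 − 0.39)^1.96 = 12.9 × 0.65^1.96 = 5.545 m³/s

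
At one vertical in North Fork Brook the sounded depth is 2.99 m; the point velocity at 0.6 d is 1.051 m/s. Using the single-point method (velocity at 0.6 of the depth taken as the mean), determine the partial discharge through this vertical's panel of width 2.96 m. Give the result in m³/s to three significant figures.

9.30 m³/s

v̄ = v₀.₆ = 1.051 m/s
q = v̄ × d × w = 1.051 × 2.99 × 2.96 = 9.302 m³/s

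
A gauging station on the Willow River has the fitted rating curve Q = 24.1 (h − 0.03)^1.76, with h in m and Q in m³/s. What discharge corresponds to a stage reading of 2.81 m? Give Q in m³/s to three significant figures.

Q = 24.1 × (2.81 − 0.03)^1.76 = 24.1 × 2.78^1.76 = 145.7 m³/s

146 m³/s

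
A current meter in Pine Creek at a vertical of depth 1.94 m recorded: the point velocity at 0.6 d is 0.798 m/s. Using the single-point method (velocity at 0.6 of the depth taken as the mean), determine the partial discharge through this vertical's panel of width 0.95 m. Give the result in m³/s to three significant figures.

v̄ = v₀.₆ = 0.798 m/s
q = v̄ × d × w = 0.7980 × 1.94 × 0.95 = 1.471 m³/s

1.47 m³/s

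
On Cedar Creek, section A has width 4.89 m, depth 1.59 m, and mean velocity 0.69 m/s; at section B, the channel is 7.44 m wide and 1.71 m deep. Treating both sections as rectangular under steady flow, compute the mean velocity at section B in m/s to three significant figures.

Q = A₁V₁ = (4.89×1.59) × 0.69 = 5.365 m³/s
A₂ = 7.44 × 1.71 = 12.72 m²
V₂ = Q/A₂ = 5.365/12.72 = 0.4217 m/s

0.422 m/s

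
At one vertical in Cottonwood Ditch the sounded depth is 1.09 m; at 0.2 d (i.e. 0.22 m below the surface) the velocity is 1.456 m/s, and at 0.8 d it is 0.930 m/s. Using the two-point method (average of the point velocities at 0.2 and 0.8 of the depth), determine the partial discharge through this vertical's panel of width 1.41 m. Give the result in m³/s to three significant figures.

1.83 m³/s

v̄ = (1.456 + 0.930) / 2 = 1.193 m/s
q = v̄ × d × w = 1.193 × 1.09 × 1.41 = 1.834 m³/s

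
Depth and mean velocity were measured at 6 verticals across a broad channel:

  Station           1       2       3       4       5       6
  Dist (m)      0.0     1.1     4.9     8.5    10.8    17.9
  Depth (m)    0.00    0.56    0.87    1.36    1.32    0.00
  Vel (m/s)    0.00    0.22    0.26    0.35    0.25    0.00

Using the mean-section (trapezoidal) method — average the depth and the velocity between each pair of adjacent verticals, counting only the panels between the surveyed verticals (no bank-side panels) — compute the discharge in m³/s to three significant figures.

3.42 m³/s

Panel 1-2: Δb = 1.1 m, d̄ = (0.00+0.56)/2 = 0.28, v̄ = (0.00+0.22)/2 = 0.11 → q = 1.1×0.28×0.11 = 0.03388 m³/s
Panel 2-3: Δb = 3.8 m, d̄ = (0.56+0.87)/2 = 0.715, v̄ = (0.22+0.26)/2 = 0.24 → q = 3.8×0.715×0.24 = 0.6521 m³/s
Panel 3-4: Δb = 3.6 m, d̄ = (0.87+1.36)/2 = 1.115, v̄ = (0.26+0.35)/2 = 0.305 → q = 3.6×1.115×0.305 = 1.224 m³/s
Panel 4-5: Δb = 2.3 m, d̄ = (1.36+1.32)/2 = 1.34, v̄ = (0.35+0.25)/2 = 0.3 → q = 2.3×1.34×0.3 = 0.9246 m³/s
Panel 5-6: Δb = 7.1 m, d̄ = (1.32+0.00)/2 = 0.66, v̄ = (0.25+0.00)/2 = 0.125 → q = 7.1×0.66×0.125 = 0.5858 m³/s
Q = Σ q = 3.421 m³/s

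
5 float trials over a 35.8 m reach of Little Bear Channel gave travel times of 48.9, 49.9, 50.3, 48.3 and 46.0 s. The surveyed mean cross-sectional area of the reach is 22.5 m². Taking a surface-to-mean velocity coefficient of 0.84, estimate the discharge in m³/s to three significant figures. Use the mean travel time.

t̄ = (48.9 + 49.9 + 50.3 + 48.3 + 46.0) / 5 = 48.68 s
v_surface = L / t̄ = 35.8 / 48.68 = 0.7354 m/s
v_mean = 0.84 × 0.7354 = 0.6177 m/s
Q = A × v_mean = 22.5 × 0.6177 = 13.90 m³/s

13.9 m³/s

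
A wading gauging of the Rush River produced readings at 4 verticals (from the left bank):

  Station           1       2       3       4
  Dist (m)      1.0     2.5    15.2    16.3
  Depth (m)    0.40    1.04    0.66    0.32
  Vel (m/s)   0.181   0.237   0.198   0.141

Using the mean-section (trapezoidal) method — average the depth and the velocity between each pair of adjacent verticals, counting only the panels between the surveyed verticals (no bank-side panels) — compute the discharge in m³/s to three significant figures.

2.66 m³/s

Panel 1-2: Δb = 1.5 m, d̄ = (0.40+1.04)/2 = 0.72, v̄ = (0.181+0.237)/2 = 0.209 → q = 1.5×0.72×0.209 = 0.2257 m³/s
Panel 2-3: Δb = 12.7 m, d̄ = (1.04+0.66)/2 = 0.85, v̄ = (0.237+0.198)/2 = 0.2175 → q = 12.7×0.85×0.2175 = 2.348 m³/s
Panel 3-4: Δb = 1.1 m, d̄ = (0.66+0.32)/2 = 0.49, v̄ = (0.198+0.141)/2 = 0.1695 → q = 1.1×0.49×0.1695 = 0.09136 m³/s
Q = Σ q = 2.665 m³/s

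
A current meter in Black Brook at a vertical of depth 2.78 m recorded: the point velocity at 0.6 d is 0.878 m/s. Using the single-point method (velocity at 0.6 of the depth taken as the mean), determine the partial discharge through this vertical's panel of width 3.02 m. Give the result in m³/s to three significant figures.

7.37 m³/s

v̄ = v₀.₆ = 0.878 m/s
q = v̄ × d × w = 0.8780 × 2.78 × 3.02 = 7.371 m³/s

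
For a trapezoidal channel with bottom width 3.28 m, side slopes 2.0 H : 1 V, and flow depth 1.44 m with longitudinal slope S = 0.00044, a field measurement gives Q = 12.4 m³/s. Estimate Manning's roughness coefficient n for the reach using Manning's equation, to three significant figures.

0.0141

A = (b + z·y)·y = (3.28 + 2.0×1.44)×1.44 = 8.870 m²
P = b + 2y√(1+z²) = 3.28 + 2×1.44×√(1+2.0²) = 9.720 m
R = A/P = 8.870/9.720 = 0.9126 m
n = (1/Q)·A·R^(2/3)·S^(1/2) = (1/12.4) × 8.870 × 0.9409 × 0.02098 = 0.01412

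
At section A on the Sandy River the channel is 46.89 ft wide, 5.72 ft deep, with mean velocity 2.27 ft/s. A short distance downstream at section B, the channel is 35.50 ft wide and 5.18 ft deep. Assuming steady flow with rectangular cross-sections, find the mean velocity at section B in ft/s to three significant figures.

3.31 ft/s

Q = A₁V₁ = (46.89×5.72) × 2.27 = 608.8 ft³/s
A₂ = 35.50 × 5.18 = 183.9 ft²
V₂ = Q/A₂ = 608.8/183.9 = 3.311 ft/s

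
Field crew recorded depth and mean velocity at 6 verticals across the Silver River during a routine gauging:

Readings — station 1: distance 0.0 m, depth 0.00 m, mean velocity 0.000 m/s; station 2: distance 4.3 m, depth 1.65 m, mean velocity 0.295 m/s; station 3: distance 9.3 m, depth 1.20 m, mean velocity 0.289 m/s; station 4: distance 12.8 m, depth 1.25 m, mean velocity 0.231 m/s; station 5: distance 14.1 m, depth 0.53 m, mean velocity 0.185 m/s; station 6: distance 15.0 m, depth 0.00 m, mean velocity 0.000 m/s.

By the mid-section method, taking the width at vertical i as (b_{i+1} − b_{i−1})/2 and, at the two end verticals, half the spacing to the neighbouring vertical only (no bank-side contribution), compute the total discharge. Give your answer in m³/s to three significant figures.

w_2 = (9.3 − 0.0)/2 = 4.65 m; q_2 = 0.295 × 1.65 × 4.65 = 2.263 m³/s
w_3 = (12.8 − 4.3)/2 = 4.25 m; q_3 = 0.289 × 1.20 × 4.25 = 1.474 m³/s
w_4 = (14.1 − 9.3)/2 = 2.4 m; q_4 = 0.231 × 1.25 × 2.4 = 0.6930 m³/s
w_5 = (15.0 − 12.8)/2 = 1.1 m; q_5 = 0.185 × 0.53 × 1.1 = 0.1079 m³/s
Stations 1, 6 contribute zero (depth or velocity is 0).
Q = Σ qᵢ = 4.538 m³/s

4.54 m³/s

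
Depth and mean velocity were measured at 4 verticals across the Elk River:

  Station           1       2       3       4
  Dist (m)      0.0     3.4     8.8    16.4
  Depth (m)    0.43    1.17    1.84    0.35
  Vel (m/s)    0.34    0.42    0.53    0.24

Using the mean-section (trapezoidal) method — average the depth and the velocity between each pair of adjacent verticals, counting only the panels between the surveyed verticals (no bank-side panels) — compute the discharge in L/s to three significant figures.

Panel 1-2: Δb = 3.4 m, d̄ = (0.43+1.17)/2 = 0.8, v̄ = (0.34+0.42)/2 = 0.38 → q = 3.4×0.8×0.38 = 1.034 m³/s
Panel 2-3: Δb = 5.4 m, d̄ = (1.17+1.84)/2 = 1.505, v̄ = (0.42+0.53)/2 = 0.475 → q = 5.4×1.505×0.475 = 3.860 m³/s
Panel 3-4: Δb = 7.6 m, d̄ = (1.84+0.35)/2 = 1.095, v̄ = (0.53+0.24)/2 = 0.385 → q = 7.6×1.095×0.385 = 3.204 m³/s
Q = Σ q = 8.098 m³/s
= 8.098 × 1000 = 8098 L/s

8100 L/s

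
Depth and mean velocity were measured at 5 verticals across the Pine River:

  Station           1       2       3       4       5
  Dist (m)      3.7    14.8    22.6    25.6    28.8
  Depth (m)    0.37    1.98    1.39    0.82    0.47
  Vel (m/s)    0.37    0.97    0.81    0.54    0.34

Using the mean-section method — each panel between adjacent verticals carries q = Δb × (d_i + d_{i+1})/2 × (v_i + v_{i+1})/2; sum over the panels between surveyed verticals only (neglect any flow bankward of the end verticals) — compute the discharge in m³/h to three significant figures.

84900 m³/h

Panel 1-2: Δb = 11.1 m, d̄ = (0.37+1.98)/2 = 1.175, v̄ = (0.37+0.97)/2 = 0.67 → q = 11.1×1.175×0.67 = 8.738 m³/s
Panel 2-3: Δb = 7.8 m, d̄ = (1.98+1.39)/2 = 1.685, v̄ = (0.97+0.81)/2 = 0.89 → q = 7.8×1.685×0.89 = 11.70 m³/s
Panel 3-4: Δb = 3 m, d̄ = (1.39+0.82)/2 = 1.105, v̄ = (0.81+0.54)/2 = 0.675 → q = 3×1.105×0.675 = 2.238 m³/s
Panel 4-5: Δb = 3.2 m, d̄ = (0.82+0.47)/2 = 0.645, v̄ = (0.54+0.34)/2 = 0.44 → q = 3.2×0.645×0.44 = 0.9082 m³/s
Q = Σ q = 23.58 m³/s
= 23.58 × 3600 = 84890 m³/h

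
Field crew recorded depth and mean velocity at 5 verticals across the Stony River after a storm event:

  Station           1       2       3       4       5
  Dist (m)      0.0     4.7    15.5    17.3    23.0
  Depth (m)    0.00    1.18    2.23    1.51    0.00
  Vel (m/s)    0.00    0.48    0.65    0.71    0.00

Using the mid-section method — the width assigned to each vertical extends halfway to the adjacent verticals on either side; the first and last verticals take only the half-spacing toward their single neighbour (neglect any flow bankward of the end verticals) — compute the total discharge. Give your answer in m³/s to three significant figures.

17.5 m³/s

w_2 = (15.5 − 0.0)/2 = 7.75 m; q_2 = 0.48 × 1.18 × 7.75 = 4.390 m³/s
w_3 = (17.3 − 4.7)/2 = 6.3 m; q_3 = 0.65 × 2.23 × 6.3 = 9.132 m³/s
w_4 = (23.0 − 15.5)/2 = 3.75 m; q_4 = 0.71 × 1.51 × 3.75 = 4.020 m³/s
Stations 1, 5 contribute zero (depth or velocity is 0).
Q = Σ qᵢ = 17.54 m³/s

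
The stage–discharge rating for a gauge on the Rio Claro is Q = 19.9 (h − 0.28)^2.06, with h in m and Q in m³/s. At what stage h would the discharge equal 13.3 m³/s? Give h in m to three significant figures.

1.10 m

h − h₀ = (Q/C)^(1/b) = (13.3/19.9)^(1/2.06) = 0.8223 m
h = 0.28 + 0.8223 = 1.102 m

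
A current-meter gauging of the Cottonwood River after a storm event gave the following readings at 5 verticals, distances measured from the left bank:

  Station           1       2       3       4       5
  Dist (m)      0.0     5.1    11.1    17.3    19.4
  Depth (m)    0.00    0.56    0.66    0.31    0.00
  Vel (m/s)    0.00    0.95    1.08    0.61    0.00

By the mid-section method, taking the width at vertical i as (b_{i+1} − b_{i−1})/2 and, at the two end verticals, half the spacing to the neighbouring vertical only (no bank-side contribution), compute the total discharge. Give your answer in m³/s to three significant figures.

8.09 m³/s

w_2 = (11.1 − 0.0)/2 = 5.55 m; q_2 = 0.95 × 0.56 × 5.55 = 2.953 m³/s
w_3 = (17.3 − 5.1)/2 = 6.1 m; q_3 = 1.08 × 0.66 × 6.1 = 4.348 m³/s
w_4 = (19.4 − 11.1)/2 = 4.15 m; q_4 = 0.61 × 0.31 × 4.15 = 0.7848 m³/s
Stations 1, 5 contribute zero (depth or velocity is 0).
Q = Σ qᵢ = 8.085 m³/s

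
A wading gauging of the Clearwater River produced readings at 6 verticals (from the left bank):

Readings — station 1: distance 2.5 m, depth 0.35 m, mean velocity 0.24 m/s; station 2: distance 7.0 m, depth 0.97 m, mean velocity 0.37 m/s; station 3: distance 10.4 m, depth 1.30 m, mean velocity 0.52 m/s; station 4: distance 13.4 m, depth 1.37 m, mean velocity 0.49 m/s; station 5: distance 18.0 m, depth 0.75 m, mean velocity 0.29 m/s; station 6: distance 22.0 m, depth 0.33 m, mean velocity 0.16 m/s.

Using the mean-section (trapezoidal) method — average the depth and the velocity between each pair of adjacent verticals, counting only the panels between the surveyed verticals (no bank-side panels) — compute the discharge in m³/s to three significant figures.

7.03 m³/s

Panel 1-2: Δb = 4.5 m, d̄ = (0.35+0.97)/2 = 0.66, v̄ = (0.24+0.37)/2 = 0.305 → q = 4.5×0.66×0.305 = 0.9059 m³/s
Panel 2-3: Δb = 3.4 m, d̄ = (0.97+1.30)/2 = 1.135, v̄ = (0.37+0.52)/2 = 0.445 → q = 3.4×1.135×0.445 = 1.717 m³/s
Panel 3-4: Δb = 3 m, d̄ = (1.30+1.37)/2 = 1.335, v̄ = (0.52+0.49)/2 = 0.505 → q = 3×1.335×0.505 = 2.023 m³/s
Panel 4-5: Δb = 4.6 m, d̄ = (1.37+0.75)/2 = 1.06, v̄ = (0.49+0.29)/2 = 0.39 → q = 4.6×1.06×0.39 = 1.902 m³/s
Panel 5-6: Δb = 4 m, d̄ = (0.75+0.33)/2 = 0.54, v̄ = (0.29+0.16)/2 = 0.225 → q = 4×0.54×0.225 = 0.4860 m³/s
Q = Σ q = 7.033 m³/s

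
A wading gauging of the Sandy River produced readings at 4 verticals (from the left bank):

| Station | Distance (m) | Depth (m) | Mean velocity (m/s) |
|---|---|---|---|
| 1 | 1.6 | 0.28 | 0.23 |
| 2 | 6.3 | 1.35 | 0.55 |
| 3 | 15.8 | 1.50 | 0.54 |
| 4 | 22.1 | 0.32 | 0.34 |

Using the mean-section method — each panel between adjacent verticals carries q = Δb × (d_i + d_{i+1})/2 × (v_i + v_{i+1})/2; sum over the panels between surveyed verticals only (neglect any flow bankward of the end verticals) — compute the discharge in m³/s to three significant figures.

11.4 m³/s

Panel 1-2: Δb = 4.7 m, d̄ = (0.28+1.35)/2 = 0.815, v̄ = (0.23+0.55)/2 = 0.39 → q = 4.7×0.815×0.39 = 1.494 m³/s
Panel 2-3: Δb = 9.5 m, d̄ = (1.35+1.50)/2 = 1.425, v̄ = (0.55+0.54)/2 = 0.545 → q = 9.5×1.425×0.545 = 7.378 m³/s
Panel 3-4: Δb = 6.3 m, d̄ = (1.50+0.32)/2 = 0.91, v̄ = (0.54+0.34)/2 = 0.44 → q = 6.3×0.91×0.44 = 2.523 m³/s
Q = Σ q = 11.39 m³/s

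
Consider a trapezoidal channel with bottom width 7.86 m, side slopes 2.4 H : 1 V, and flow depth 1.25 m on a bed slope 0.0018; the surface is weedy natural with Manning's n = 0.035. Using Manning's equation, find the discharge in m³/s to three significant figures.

A = (b + z·y)·y = (7.86 + 2.4×1.25)×1.25 = 13.58 m²
P = b + 2y√(1+z²) = 7.86 + 2×1.25×√(1+2.4²) = 14.36 m
R = A/P = 13.58/14.36 = 0.9453 m
Q = (1/n)·A·R^(2/3)·S^(1/2) = (1/0.035) × 13.58 × 0.9453^(2/3) × 0.0018^(1/2) = 15.85 m³/s

15.9 m³/s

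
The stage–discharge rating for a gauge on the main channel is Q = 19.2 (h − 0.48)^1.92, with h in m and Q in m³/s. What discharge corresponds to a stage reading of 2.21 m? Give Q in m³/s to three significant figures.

55.0 m³/s

Q = 19.2 × (2.21 − 0.48)^1.92 = 19.2 × 1.73^1.92 = 55.00 m³/s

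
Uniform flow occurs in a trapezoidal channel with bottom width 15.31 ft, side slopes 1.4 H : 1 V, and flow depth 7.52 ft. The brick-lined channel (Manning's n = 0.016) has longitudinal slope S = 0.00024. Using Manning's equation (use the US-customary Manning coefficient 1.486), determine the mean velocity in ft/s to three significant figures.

4.05 ft/s

A = (b + z·y)·y = (15.31 + 1.4×7.52)×7.52 = 194.3 ft²
P = b + 2y√(1+z²) = 15.31 + 2×7.52×√(1+1.4²) = 41.19 ft
R = A/P = 194.3/41.19 = 4.718 ft
Q = (1.486/n)·A·R^(2/3)·S^(1/2) = (1.486/0.016) × 194.3 × 4.718^(2/3) × 0.00024^(1/2) = 786.4 ft³/s
V = Q/A = 786.4/194.3 = 4.047 ft/s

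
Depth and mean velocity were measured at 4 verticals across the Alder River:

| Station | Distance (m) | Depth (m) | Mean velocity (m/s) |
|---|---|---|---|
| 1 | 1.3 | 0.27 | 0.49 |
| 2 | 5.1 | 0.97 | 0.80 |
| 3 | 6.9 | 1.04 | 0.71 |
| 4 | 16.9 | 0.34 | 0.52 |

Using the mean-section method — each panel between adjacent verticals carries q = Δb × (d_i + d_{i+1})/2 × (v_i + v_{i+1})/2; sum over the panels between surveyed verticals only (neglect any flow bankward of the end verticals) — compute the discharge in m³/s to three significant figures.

7.13 m³/s

Panel 1-2: Δb = 3.8 m, d̄ = (0.27+0.97)/2 = 0.62, v̄ = (0.49+0.80)/2 = 0.645 → q = 3.8×0.62×0.645 = 1.520 m³/s
Panel 2-3: Δb = 1.8 m, d̄ = (0.97+1.04)/2 = 1.005, v̄ = (0.80+0.71)/2 = 0.755 → q = 1.8×1.005×0.755 = 1.366 m³/s
Panel 3-4: Δb = 10 m, d̄ = (1.04+0.34)/2 = 0.69, v̄ = (0.71+0.52)/2 = 0.615 → q = 10×0.69×0.615 = 4.244 m³/s
Q = Σ q = 7.129 m³/s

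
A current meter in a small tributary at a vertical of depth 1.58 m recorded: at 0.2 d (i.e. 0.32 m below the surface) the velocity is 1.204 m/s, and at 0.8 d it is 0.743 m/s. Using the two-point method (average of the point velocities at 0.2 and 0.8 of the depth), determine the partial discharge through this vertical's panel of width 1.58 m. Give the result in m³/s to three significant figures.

v̄ = (1.204 + 0.743) / 2 = 0.9735 m/s
q = v̄ × d × w = 0.9735 × 1.58 × 1.58 = 2.430 m³/s

2.43 m³/s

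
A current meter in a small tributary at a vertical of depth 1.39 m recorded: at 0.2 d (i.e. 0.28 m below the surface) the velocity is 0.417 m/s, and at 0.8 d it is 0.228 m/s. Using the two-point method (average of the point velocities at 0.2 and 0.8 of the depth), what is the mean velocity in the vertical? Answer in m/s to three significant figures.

v̄ = (0.417 + 0.228) / 2 = 0.3225 m/s

0.323 m/s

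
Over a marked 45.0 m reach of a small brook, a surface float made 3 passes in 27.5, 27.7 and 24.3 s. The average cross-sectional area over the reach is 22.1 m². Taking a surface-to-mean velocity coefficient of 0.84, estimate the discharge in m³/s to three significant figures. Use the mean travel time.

t̄ = (27.5 + 27.7 + 24.3) / 3 = 26.5 s
v_surface = L / t̄ = 45.0 / 26.5 = 1.698 m/s
v_mean = 0.84 × 1.698 = 1.426 m/s
Q = A × v_mean = 22.1 × 1.426 = 31.52 m³/s

31.5 m³/s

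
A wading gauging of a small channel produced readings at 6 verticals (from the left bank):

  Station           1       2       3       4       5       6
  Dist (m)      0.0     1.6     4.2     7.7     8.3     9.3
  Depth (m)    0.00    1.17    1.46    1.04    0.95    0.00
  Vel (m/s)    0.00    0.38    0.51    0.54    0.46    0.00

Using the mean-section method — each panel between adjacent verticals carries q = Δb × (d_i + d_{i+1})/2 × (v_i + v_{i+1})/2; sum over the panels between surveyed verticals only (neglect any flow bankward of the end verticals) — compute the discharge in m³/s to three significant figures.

Panel 1-2: Δb = 1.6 m, d̄ = (0.00+1.17)/2 = 0.585, v̄ = (0.00+0.38)/2 = 0.19 → q = 1.6×0.585×0.19 = 0.1778 m³/s
Panel 2-3: Δb = 2.6 m, d̄ = (1.17+1.46)/2 = 1.315, v̄ = (0.38+0.51)/2 = 0.445 → q = 2.6×1.315×0.445 = 1.521 m³/s
Panel 3-4: Δb = 3.5 m, d̄ = (1.46+1.04)/2 = 1.25, v̄ = (0.51+0.54)/2 = 0.525 → q = 3.5×1.25×0.525 = 2.297 m³/s
Panel 4-5: Δb = 0.6 m, d̄ = (1.04+0.95)/2 = 0.995, v̄ = (0.54+0.46)/2 = 0.5 → q = 0.6×0.995×0.5 = 0.2985 m³/s
Panel 5-6: Δb = 1 m, d̄ = (0.95+0.00)/2 = 0.475, v̄ = (0.46+0.00)/2 = 0.23 → q = 1×0.475×0.23 = 0.1093 m³/s
Q = Σ q = 4.404 m³/s

4.40 m³/s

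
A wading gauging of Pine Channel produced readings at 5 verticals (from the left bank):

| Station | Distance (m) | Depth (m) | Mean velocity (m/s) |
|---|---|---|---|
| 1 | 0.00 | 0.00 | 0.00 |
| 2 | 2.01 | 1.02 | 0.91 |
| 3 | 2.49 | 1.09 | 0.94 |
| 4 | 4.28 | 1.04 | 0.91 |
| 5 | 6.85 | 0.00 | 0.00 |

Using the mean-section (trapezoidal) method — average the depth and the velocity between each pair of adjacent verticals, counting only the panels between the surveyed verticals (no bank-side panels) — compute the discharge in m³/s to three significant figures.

3.31 m³/s

Panel 1-2: Δb = 2.01 m, d̄ = (0.00+1.02)/2 = 0.51, v̄ = (0.00+0.91)/2 = 0.455 → q = 2.01×0.51×0.455 = 0.4664 m³/s
Panel 2-3: Δb = 0.48 m, d̄ = (1.02+1.09)/2 = 1.055, v̄ = (0.91+0.94)/2 = 0.925 → q = 0.48×1.055×0.925 = 0.4684 m³/s
Panel 3-4: Δb = 1.79 m, d̄ = (1.09+1.04)/2 = 1.065, v̄ = (0.94+0.91)/2 = 0.925 → q = 1.79×1.065×0.925 = 1.763 m³/s
Panel 4-5: Δb = 2.57 m, d̄ = (1.04+0.00)/2 = 0.52, v̄ = (0.91+0.00)/2 = 0.455 → q = 2.57×0.52×0.455 = 0.6081 m³/s
Q = Σ q = 3.306 m³/s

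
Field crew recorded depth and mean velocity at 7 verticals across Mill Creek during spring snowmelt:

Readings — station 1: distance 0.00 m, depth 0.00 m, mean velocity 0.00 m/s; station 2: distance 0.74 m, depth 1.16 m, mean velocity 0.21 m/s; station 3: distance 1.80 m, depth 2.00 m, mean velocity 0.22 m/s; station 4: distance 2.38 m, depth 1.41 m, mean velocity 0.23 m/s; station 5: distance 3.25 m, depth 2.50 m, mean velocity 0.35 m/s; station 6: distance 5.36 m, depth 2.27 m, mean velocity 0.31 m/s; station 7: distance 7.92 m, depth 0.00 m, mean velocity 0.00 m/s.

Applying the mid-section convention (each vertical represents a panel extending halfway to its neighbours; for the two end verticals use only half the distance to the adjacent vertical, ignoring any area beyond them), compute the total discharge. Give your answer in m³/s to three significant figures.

3.76 m³/s

w_2 = (1.80 − 0.00)/2 = 0.9 m; q_2 = 0.21 × 1.16 × 0.9 = 0.2192 m³/s
w_3 = (2.38 − 0.74)/2 = 0.82 m; q_3 = 0.22 × 2.00 × 0.82 = 0.3608 m³/s
w_4 = (3.25 − 1.80)/2 = 0.725 m; q_4 = 0.23 × 1.41 × 0.725 = 0.2351 m³/s
w_5 = (5.36 − 2.38)/2 = 1.49 m; q_5 = 0.35 × 2.50 × 1.49 = 1.304 m³/s
w_6 = (7.92 − 3.25)/2 = 2.335 m; q_6 = 0.31 × 2.27 × 2.335 = 1.643 m³/s
Stations 1, 7 contribute zero (depth or velocity is 0).
Q = Σ qᵢ = 3.762 m³/s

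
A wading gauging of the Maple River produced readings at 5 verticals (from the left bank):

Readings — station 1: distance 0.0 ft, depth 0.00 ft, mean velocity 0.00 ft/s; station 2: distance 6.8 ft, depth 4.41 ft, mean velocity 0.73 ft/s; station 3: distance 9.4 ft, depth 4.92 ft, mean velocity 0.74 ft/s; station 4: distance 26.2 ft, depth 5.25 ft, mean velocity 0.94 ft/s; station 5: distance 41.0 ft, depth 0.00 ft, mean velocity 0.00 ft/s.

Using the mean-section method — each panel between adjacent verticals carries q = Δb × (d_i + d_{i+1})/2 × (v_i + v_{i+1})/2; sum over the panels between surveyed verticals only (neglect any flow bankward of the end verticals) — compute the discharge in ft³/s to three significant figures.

Panel 1-2: Δb = 6.8 ft, d̄ = (0.00+4.41)/2 = 2.205, v̄ = (0.00+0.73)/2 = 0.365 → q = 6.8×2.205×0.365 = 5.473 ft³/s
Panel 2-3: Δb = 2.6 ft, d̄ = (4.41+4.92)/2 = 4.665, v̄ = (0.73+0.74)/2 = 0.735 → q = 2.6×4.665×0.735 = 8.915 ft³/s
Panel 3-4: Δb = 16.8 ft, d̄ = (4.92+5.25)/2 = 5.085, v̄ = (0.74+0.94)/2 = 0.84 → q = 16.8×5.085×0.84 = 71.76 ft³/s
Panel 4-5: Δb = 14.8 ft, d̄ = (5.25+0.00)/2 = 2.625, v̄ = (0.94+0.00)/2 = 0.47 → q = 14.8×2.625×0.47 = 18.26 ft³/s
Q = Σ q = 104.4 ft³/s

104 ft³/s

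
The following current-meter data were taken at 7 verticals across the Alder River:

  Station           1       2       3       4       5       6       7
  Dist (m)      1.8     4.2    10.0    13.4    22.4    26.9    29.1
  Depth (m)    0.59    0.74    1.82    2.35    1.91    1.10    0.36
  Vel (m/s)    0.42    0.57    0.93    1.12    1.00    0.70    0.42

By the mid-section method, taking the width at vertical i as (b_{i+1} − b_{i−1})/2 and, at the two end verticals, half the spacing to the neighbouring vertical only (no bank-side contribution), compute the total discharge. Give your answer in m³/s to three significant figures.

41.8 m³/s

w_1 = (4.2 − 1.8)/2 = 1.2 m; q_1 = 0.42 × 0.59 × 1.2 = 0.2974 m³/s
w_2 = (10.0 − 1.8)/2 = 4.1 m; q_2 = 0.57 × 0.74 × 4.1 = 1.729 m³/s
w_3 = (13.4 − 4.2)/2 = 4.6 m; q_3 = 0.93 × 1.82 × 4.6 = 7.786 m³/s
w_4 = (22.4 − 10.0)/2 = 6.2 m; q_4 = 1.12 × 2.35 × 6.2 = 16.32 m³/s
w_5 = (26.9 − 13.4)/2 = 6.75 m; q_5 = 1.00 × 1.91 × 6.75 = 12.89 m³/s
w_6 = (29.1 − 22.4)/2 = 3.35 m; q_6 = 0.70 × 1.10 × 3.35 = 2.580 m³/s
w_7 = (29.1 − 26.9)/2 = 1.1 m; q_7 = 0.42 × 0.36 × 1.1 = 0.1663 m³/s
Q = Σ qᵢ = 41.77 m³/s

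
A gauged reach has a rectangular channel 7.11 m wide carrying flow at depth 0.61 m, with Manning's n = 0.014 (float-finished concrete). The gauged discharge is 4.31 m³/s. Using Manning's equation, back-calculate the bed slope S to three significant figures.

0.000462

A = b·y = 7.11 × 0.61 = 4.337 m²
P = b + 2y = 7.11 + 2×0.61 = 8.330 m
R = A/P = 4.337/8.330 = 0.5207 m
S = (Q·n / (1·A·R^(2/3)))² = (4.31×0.014 / (1×4.337×0.6472))² = 0.0004621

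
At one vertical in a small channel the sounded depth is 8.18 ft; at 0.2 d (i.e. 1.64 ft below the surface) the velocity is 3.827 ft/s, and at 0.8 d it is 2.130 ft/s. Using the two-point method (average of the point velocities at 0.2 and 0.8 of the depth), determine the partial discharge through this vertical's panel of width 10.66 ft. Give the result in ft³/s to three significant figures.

v̄ = (3.827 + 2.130) / 2 = 2.979 ft/s
q = v̄ × d × w = 2.979 × 8.18 × 10.66 = 259.7 ft³/s

260 ft³/s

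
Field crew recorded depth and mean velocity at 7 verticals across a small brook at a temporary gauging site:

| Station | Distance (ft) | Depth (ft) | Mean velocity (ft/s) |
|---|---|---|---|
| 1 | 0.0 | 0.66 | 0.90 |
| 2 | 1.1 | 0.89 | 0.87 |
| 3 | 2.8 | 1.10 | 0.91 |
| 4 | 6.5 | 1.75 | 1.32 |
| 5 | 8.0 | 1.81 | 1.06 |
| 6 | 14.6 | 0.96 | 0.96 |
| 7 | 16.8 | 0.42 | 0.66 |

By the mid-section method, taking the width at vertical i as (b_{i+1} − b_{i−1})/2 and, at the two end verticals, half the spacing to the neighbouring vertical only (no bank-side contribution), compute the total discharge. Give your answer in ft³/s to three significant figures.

22.2 ft³/s

w_1 = (1.1 − 0.0)/2 = 0.55 ft; q_1 = 0.90 × 0.66 × 0.55 = 0.3267 ft³/s
w_2 = (2.8 − 0.0)/2 = 1.4 ft; q_2 = 0.87 × 0.89 × 1.4 = 1.084 ft³/s
w_3 = (6.5 − 1.1)/2 = 2.7 ft; q_3 = 0.91 × 1.10 × 2.7 = 2.703 ft³/s
w_4 = (8.0 − 2.8)/2 = 2.6 ft; q_4 = 1.32 × 1.75 × 2.6 = 6.006 ft³/s
w_5 = (14.6 − 6.5)/2 = 4.05 ft; q_5 = 1.06 × 1.81 × 4.05 = 7.770 ft³/s
w_6 = (16.8 − 8.0)/2 = 4.4 ft; q_6 = 0.96 × 0.96 × 4.4 = 4.055 ft³/s
w_7 = (16.8 − 14.6)/2 = 1.1 ft; q_7 = 0.66 × 0.42 × 1.1 = 0.3049 ft³/s
Q = Σ qᵢ = 22.25 ft³/s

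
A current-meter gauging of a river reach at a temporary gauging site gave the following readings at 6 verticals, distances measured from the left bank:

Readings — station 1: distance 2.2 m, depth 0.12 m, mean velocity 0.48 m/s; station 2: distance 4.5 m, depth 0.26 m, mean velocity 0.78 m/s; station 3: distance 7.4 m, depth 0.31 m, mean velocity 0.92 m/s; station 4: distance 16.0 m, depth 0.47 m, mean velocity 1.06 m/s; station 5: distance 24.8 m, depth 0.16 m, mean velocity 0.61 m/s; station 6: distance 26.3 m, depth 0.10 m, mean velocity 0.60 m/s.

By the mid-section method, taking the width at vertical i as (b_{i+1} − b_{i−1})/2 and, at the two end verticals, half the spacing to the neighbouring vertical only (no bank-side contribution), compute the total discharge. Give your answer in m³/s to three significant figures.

7.12 m³/s

w_1 = (4.5 − 2.2)/2 = 1.15 m; q_1 = 0.48 × 0.12 × 1.15 = 0.06624 m³/s
w_2 = (7.4 − 2.2)/2 = 2.6 m; q_2 = 0.78 × 0.26 × 2.6 = 0.5273 m³/s
w_3 = (16.0 − 4.5)/2 = 5.75 m; q_3 = 0.92 × 0.31 × 5.75 = 1.640 m³/s
w_4 = (24.8 − 7.4)/2 = 8.7 m; q_4 = 1.06 × 0.47 × 8.7 = 4.334 m³/s
w_5 = (26.3 − 16.0)/2 = 5.15 m; q_5 = 0.61 × 0.16 × 5.15 = 0.5026 m³/s
w_6 = (26.3 − 24.8)/2 = 0.75 m; q_6 = 0.60 × 0.10 × 0.75 = 0.04500 m³/s
Q = Σ qᵢ = 7.115 m³/s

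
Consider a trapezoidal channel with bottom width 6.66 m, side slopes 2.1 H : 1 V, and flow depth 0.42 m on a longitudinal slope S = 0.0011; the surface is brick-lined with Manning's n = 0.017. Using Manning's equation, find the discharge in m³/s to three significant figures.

3.17 m³/s

A = (b + z·y)·y = (6.66 + 2.1×0.42)×0.42 = 3.168 m²
P = b + 2y√(1+z²) = 6.66 + 2×0.42×√(1+2.1²) = 8.614 m
R = A/P = 3.168/8.614 = 0.3677 m
Q = (1/n)·A·R^(2/3)·S^(1/2) = (1/0.017) × 3.168 × 0.3677^(2/3) × 0.0011^(1/2) = 3.172 m³/s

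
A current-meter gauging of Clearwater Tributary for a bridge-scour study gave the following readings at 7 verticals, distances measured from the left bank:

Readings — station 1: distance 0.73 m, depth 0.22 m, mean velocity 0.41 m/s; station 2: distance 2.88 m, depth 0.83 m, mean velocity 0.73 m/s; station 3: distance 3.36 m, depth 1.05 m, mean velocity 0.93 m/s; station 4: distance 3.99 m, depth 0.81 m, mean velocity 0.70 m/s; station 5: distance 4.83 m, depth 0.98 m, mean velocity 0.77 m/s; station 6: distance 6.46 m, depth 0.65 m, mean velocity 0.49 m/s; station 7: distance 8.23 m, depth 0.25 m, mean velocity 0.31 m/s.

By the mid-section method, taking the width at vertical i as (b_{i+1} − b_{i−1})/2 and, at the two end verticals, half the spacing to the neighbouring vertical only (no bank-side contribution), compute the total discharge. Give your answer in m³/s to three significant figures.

w_1 = (2.88 − 0.73)/2 = 1.075 m; q_1 = 0.41 × 0.22 × 1.075 = 0.09697 m³/s
w_2 = (3.36 − 0.73)/2 = 1.315 m; q_2 = 0.73 × 0.83 × 1.315 = 0.7968 m³/s
w_3 = (3.99 − 2.88)/2 = 0.555 m; q_3 = 0.93 × 1.05 × 0.555 = 0.5420 m³/s
w_4 = (4.83 − 3.36)/2 = 0.735 m; q_4 = 0.70 × 0.81 × 0.735 = 0.4167 m³/s
w_5 = (6.46 − 3.99)/2 = 1.235 m; q_5 = 0.77 × 0.98 × 1.235 = 0.9319 m³/s
w_6 = (8.23 − 4.83)/2 = 1.7 m; q_6 = 0.49 × 0.65 × 1.7 = 0.5415 m³/s
w_7 = (8.23 − 6.46)/2 = 0.885 m; q_7 = 0.31 × 0.25 × 0.885 = 0.06859 m³/s
Q = Σ qᵢ = 3.394 m³/s

3.39 m³/s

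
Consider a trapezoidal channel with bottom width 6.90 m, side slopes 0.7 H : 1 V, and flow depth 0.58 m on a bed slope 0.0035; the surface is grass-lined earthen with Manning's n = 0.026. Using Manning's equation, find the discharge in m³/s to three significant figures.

A = (b + z·y)·y = (6.90 + 0.7×0.58)×0.58 = 4.237 m²
P = b + 2y√(1+z²) = 6.90 + 2×0.58×√(1+0.7²) = 8.316 m
R = A/P = 4.237/8.316 = 0.5096 m
Q = (1/n)·A·R^(2/3)·S^(1/2) = (1/0.026) × 4.237 × 0.5096^(2/3) × 0.0035^(1/2) = 6.151 m³/s

6.15 m³/s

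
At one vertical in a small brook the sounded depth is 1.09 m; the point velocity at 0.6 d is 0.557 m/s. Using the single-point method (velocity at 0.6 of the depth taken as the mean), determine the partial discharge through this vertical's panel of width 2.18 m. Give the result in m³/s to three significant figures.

1.32 m³/s

v̄ = v₀.₆ = 0.557 m/s
q = v̄ × d × w = 0.5570 × 1.09 × 2.18 = 1.324 m³/s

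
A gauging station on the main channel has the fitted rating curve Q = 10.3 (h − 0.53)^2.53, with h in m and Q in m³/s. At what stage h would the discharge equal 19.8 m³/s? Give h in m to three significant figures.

h − h₀ = (Q/C)^(1/b) = (19.8/10.3)^(1/2.53) = 1.295 m
h = 0.53 + 1.295 = 1.825 m

1.82 m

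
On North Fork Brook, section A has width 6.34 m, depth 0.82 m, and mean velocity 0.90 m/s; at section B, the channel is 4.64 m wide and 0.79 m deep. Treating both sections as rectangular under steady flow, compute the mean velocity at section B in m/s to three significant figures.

1.28 m/s

Q = A₁V₁ = (6.34×0.82) × 0.90 = 4.679 m³/s
A₂ = 4.64 × 0.79 = 3.666 m²
V₂ = Q/A₂ = 4.679/3.666 = 1.276 m/s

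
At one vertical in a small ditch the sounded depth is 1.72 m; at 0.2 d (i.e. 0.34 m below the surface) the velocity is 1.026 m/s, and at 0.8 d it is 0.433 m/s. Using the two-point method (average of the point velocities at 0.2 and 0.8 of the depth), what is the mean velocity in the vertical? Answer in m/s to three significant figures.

0.730 m/s

v̄ = (1.026 + 0.433) / 2 = 0.7295 m/s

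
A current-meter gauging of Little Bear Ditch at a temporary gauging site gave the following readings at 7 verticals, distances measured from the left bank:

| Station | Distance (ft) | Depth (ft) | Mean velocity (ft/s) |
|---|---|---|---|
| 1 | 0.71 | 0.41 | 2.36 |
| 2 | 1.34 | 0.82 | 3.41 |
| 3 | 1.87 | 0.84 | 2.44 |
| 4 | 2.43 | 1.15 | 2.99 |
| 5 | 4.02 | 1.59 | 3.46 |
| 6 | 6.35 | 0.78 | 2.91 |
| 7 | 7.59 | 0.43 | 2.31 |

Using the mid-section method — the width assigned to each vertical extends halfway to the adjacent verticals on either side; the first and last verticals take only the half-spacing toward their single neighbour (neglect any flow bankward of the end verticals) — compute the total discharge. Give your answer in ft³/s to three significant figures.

22.2 ft³/s

w_1 = (1.34 − 0.71)/2 = 0.315 ft; q_1 = 2.36 × 0.41 × 0.315 = 0.3048 ft³/s
w_2 = (1.87 − 0.71)/2 = 0.58 ft; q_2 = 3.41 × 0.82 × 0.58 = 1.622 ft³/s
w_3 = (2.43 − 1.34)/2 = 0.545 ft; q_3 = 2.44 × 0.84 × 0.545 = 1.117 ft³/s
w_4 = (4.02 − 1.87)/2 = 1.075 ft; q_4 = 2.99 × 1.15 × 1.075 = 3.696 ft³/s
w_5 = (6.35 − 2.43)/2 = 1.96 ft; q_5 = 3.46 × 1.59 × 1.96 = 10.78 ft³/s
w_6 = (7.59 − 4.02)/2 = 1.785 ft; q_6 = 2.91 × 0.78 × 1.785 = 4.052 ft³/s
w_7 = (7.59 − 6.35)/2 = 0.62 ft; q_7 = 2.31 × 0.43 × 0.62 = 0.6158 ft³/s
Q = Σ qᵢ = 22.19 ft³/s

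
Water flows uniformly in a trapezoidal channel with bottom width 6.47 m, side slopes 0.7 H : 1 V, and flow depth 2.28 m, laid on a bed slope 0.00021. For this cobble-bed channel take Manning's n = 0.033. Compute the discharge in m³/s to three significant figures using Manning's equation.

A = (b + z·y)·y = (6.47 + 0.7×2.28)×2.28 = 18.39 m²
P = b + 2y√(1+z²) = 6.47 + 2×2.28×√(1+0.7²) = 12.04 m
R = A/P = 18.39/12.04 = 1.528 m
Q = (1/n)·A·R^(2/3)·S^(1/2) = (1/0.033) × 18.39 × 1.528^(2/3) × 0.00021^(1/2) = 10.71 m³/s

10.7 m³/s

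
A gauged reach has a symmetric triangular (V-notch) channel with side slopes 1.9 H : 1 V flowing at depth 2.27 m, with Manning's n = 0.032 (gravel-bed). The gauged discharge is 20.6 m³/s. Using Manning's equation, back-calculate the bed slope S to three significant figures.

A = z·y² = 1.9×2.27² = 9.791 m²
P = 2y√(1+z²) = 2×2.27×√(1+1.9²) = 9.748 m
R = A/P = 9.791/9.748 = 1.004 m
S = (Q·n / (1·A·R^(2/3)))² = (20.6×0.032 / (1×9.791×1.003))² = 0.004507

0.00451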